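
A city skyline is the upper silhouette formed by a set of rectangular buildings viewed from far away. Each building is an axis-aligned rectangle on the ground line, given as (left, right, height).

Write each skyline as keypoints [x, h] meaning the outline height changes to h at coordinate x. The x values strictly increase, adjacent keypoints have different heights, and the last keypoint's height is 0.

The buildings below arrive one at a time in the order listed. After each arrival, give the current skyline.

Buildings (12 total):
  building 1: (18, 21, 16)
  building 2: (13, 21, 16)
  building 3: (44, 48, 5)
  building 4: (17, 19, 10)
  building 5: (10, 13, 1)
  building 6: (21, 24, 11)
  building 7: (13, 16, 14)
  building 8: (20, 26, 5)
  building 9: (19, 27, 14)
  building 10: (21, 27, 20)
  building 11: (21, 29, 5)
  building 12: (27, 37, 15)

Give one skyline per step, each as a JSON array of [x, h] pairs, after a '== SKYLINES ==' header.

== SKYLINES ==
[[18,16],[21,0]]
[[13,16],[21,0]]
[[13,16],[21,0],[44,5],[48,0]]
[[13,16],[21,0],[44,5],[48,0]]
[[10,1],[13,16],[21,0],[44,5],[48,0]]
[[10,1],[13,16],[21,11],[24,0],[44,5],[48,0]]
[[10,1],[13,16],[21,11],[24,0],[44,5],[48,0]]
[[10,1],[13,16],[21,11],[24,5],[26,0],[44,5],[48,0]]
[[10,1],[13,16],[21,14],[27,0],[44,5],[48,0]]
[[10,1],[13,16],[21,20],[27,0],[44,5],[48,0]]
[[10,1],[13,16],[21,20],[27,5],[29,0],[44,5],[48,0]]
[[10,1],[13,16],[21,20],[27,15],[37,0],[44,5],[48,0]]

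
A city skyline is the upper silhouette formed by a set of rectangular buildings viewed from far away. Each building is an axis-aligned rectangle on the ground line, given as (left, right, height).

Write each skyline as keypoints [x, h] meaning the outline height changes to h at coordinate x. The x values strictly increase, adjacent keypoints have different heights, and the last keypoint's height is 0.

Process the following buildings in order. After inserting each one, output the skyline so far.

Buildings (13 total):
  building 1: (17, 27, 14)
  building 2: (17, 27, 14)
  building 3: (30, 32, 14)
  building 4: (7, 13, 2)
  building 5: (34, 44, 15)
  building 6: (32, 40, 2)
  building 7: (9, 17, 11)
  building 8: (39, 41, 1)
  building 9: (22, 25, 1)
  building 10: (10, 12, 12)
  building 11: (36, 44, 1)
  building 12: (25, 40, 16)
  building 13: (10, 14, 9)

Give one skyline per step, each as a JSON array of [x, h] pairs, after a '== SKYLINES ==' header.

== SKYLINES ==
[[17,14],[27,0]]
[[17,14],[27,0]]
[[17,14],[27,0],[30,14],[32,0]]
[[7,2],[13,0],[17,14],[27,0],[30,14],[32,0]]
[[7,2],[13,0],[17,14],[27,0],[30,14],[32,0],[34,15],[44,0]]
[[7,2],[13,0],[17,14],[27,0],[30,14],[32,2],[34,15],[44,0]]
[[7,2],[9,11],[17,14],[27,0],[30,14],[32,2],[34,15],[44,0]]
[[7,2],[9,11],[17,14],[27,0],[30,14],[32,2],[34,15],[44,0]]
[[7,2],[9,11],[17,14],[27,0],[30,14],[32,2],[34,15],[44,0]]
[[7,2],[9,11],[10,12],[12,11],[17,14],[27,0],[30,14],[32,2],[34,15],[44,0]]
[[7,2],[9,11],[10,12],[12,11],[17,14],[27,0],[30,14],[32,2],[34,15],[44,0]]
[[7,2],[9,11],[10,12],[12,11],[17,14],[25,16],[40,15],[44,0]]
[[7,2],[9,11],[10,12],[12,11],[17,14],[25,16],[40,15],[44,0]]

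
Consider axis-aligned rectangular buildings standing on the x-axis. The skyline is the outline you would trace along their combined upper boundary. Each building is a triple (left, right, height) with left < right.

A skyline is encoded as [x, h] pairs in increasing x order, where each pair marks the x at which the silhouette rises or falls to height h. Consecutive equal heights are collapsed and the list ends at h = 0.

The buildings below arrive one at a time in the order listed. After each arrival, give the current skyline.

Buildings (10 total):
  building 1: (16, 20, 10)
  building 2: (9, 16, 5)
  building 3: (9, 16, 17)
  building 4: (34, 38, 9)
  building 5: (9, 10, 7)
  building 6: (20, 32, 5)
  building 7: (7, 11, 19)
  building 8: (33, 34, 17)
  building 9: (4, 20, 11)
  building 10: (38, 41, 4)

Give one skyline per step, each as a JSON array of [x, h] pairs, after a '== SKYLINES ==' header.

== SKYLINES ==
[[16,10],[20,0]]
[[9,5],[16,10],[20,0]]
[[9,17],[16,10],[20,0]]
[[9,17],[16,10],[20,0],[34,9],[38,0]]
[[9,17],[16,10],[20,0],[34,9],[38,0]]
[[9,17],[16,10],[20,5],[32,0],[34,9],[38,0]]
[[7,19],[11,17],[16,10],[20,5],[32,0],[34,9],[38,0]]
[[7,19],[11,17],[16,10],[20,5],[32,0],[33,17],[34,9],[38,0]]
[[4,11],[7,19],[11,17],[16,11],[20,5],[32,0],[33,17],[34,9],[38,0]]
[[4,11],[7,19],[11,17],[16,11],[20,5],[32,0],[33,17],[34,9],[38,4],[41,0]]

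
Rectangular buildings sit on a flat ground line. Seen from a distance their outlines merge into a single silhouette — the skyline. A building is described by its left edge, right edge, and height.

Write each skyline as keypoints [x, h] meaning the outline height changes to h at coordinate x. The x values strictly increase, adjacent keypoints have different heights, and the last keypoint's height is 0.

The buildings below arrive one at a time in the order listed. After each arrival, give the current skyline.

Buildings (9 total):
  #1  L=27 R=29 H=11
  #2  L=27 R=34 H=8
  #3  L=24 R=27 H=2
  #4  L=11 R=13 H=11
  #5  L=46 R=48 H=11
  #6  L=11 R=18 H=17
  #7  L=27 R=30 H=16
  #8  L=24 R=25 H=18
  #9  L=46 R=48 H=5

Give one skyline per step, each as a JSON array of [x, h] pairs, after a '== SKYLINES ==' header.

== SKYLINES ==
[[27,11],[29,0]]
[[27,11],[29,8],[34,0]]
[[24,2],[27,11],[29,8],[34,0]]
[[11,11],[13,0],[24,2],[27,11],[29,8],[34,0]]
[[11,11],[13,0],[24,2],[27,11],[29,8],[34,0],[46,11],[48,0]]
[[11,17],[18,0],[24,2],[27,11],[29,8],[34,0],[46,11],[48,0]]
[[11,17],[18,0],[24,2],[27,16],[30,8],[34,0],[46,11],[48,0]]
[[11,17],[18,0],[24,18],[25,2],[27,16],[30,8],[34,0],[46,11],[48,0]]
[[11,17],[18,0],[24,18],[25,2],[27,16],[30,8],[34,0],[46,11],[48,0]]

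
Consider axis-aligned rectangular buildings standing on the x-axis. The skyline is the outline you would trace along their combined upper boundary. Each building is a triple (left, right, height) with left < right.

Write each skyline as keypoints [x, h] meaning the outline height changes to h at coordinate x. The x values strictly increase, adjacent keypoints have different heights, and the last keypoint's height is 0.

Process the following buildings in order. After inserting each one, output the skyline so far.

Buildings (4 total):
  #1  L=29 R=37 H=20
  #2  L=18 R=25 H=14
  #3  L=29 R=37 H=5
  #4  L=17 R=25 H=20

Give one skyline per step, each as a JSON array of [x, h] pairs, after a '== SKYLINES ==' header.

== SKYLINES ==
[[29,20],[37,0]]
[[18,14],[25,0],[29,20],[37,0]]
[[18,14],[25,0],[29,20],[37,0]]
[[17,20],[25,0],[29,20],[37,0]]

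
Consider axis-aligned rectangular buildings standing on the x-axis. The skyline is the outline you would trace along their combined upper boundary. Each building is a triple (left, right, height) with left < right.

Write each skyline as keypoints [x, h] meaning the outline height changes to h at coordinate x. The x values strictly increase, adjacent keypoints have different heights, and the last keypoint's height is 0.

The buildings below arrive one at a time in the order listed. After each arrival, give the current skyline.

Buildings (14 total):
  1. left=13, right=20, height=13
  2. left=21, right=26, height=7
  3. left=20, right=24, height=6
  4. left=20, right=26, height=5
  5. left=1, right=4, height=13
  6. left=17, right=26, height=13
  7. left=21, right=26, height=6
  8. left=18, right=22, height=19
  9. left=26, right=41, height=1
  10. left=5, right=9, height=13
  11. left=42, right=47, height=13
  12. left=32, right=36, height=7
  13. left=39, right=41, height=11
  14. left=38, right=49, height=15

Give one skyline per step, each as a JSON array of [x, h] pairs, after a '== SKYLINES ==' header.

== SKYLINES ==
[[13,13],[20,0]]
[[13,13],[20,0],[21,7],[26,0]]
[[13,13],[20,6],[21,7],[26,0]]
[[13,13],[20,6],[21,7],[26,0]]
[[1,13],[4,0],[13,13],[20,6],[21,7],[26,0]]
[[1,13],[4,0],[13,13],[26,0]]
[[1,13],[4,0],[13,13],[26,0]]
[[1,13],[4,0],[13,13],[18,19],[22,13],[26,0]]
[[1,13],[4,0],[13,13],[18,19],[22,13],[26,1],[41,0]]
[[1,13],[4,0],[5,13],[9,0],[13,13],[18,19],[22,13],[26,1],[41,0]]
[[1,13],[4,0],[5,13],[9,0],[13,13],[18,19],[22,13],[26,1],[41,0],[42,13],[47,0]]
[[1,13],[4,0],[5,13],[9,0],[13,13],[18,19],[22,13],[26,1],[32,7],[36,1],[41,0],[42,13],[47,0]]
[[1,13],[4,0],[5,13],[9,0],[13,13],[18,19],[22,13],[26,1],[32,7],[36,1],[39,11],[41,0],[42,13],[47,0]]
[[1,13],[4,0],[5,13],[9,0],[13,13],[18,19],[22,13],[26,1],[32,7],[36,1],[38,15],[49,0]]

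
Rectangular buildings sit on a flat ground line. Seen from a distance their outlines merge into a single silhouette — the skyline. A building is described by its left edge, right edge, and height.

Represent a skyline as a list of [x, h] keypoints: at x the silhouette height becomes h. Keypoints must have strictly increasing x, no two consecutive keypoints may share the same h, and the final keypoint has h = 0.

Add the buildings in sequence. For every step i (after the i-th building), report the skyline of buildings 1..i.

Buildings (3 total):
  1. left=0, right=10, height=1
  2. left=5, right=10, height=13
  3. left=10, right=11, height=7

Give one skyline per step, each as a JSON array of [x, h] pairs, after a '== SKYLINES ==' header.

== SKYLINES ==
[[0,1],[10,0]]
[[0,1],[5,13],[10,0]]
[[0,1],[5,13],[10,7],[11,0]]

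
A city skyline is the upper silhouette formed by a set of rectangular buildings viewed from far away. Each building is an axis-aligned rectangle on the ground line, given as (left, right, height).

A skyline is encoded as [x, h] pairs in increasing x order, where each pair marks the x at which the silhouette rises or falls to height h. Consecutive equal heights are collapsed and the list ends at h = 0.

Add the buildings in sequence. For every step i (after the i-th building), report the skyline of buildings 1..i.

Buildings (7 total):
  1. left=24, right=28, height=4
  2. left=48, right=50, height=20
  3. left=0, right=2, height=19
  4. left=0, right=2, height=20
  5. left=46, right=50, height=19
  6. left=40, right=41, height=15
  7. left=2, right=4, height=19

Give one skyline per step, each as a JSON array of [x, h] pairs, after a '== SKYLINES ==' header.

== SKYLINES ==
[[24,4],[28,0]]
[[24,4],[28,0],[48,20],[50,0]]
[[0,19],[2,0],[24,4],[28,0],[48,20],[50,0]]
[[0,20],[2,0],[24,4],[28,0],[48,20],[50,0]]
[[0,20],[2,0],[24,4],[28,0],[46,19],[48,20],[50,0]]
[[0,20],[2,0],[24,4],[28,0],[40,15],[41,0],[46,19],[48,20],[50,0]]
[[0,20],[2,19],[4,0],[24,4],[28,0],[40,15],[41,0],[46,19],[48,20],[50,0]]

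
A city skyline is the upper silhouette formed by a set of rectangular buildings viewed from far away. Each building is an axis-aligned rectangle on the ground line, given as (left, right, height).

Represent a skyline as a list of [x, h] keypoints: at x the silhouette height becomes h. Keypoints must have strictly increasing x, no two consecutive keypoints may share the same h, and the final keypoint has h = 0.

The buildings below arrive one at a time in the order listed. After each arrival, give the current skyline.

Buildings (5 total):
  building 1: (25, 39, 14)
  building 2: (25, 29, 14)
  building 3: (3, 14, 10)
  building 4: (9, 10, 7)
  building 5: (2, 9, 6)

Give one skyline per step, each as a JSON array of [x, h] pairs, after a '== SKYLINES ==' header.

== SKYLINES ==
[[25,14],[39,0]]
[[25,14],[39,0]]
[[3,10],[14,0],[25,14],[39,0]]
[[3,10],[14,0],[25,14],[39,0]]
[[2,6],[3,10],[14,0],[25,14],[39,0]]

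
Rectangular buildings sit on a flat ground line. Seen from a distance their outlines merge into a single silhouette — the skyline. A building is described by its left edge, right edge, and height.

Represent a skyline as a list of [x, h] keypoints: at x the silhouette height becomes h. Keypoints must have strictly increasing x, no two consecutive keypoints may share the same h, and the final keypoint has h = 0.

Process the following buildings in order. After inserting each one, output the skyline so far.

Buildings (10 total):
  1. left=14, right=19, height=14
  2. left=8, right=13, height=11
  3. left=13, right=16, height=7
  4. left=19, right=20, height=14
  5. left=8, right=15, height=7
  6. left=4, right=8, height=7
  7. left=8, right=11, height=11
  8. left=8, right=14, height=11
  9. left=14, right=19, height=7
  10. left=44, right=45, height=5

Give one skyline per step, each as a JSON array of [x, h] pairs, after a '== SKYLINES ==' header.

== SKYLINES ==
[[14,14],[19,0]]
[[8,11],[13,0],[14,14],[19,0]]
[[8,11],[13,7],[14,14],[19,0]]
[[8,11],[13,7],[14,14],[20,0]]
[[8,11],[13,7],[14,14],[20,0]]
[[4,7],[8,11],[13,7],[14,14],[20,0]]
[[4,7],[8,11],[13,7],[14,14],[20,0]]
[[4,7],[8,11],[14,14],[20,0]]
[[4,7],[8,11],[14,14],[20,0]]
[[4,7],[8,11],[14,14],[20,0],[44,5],[45,0]]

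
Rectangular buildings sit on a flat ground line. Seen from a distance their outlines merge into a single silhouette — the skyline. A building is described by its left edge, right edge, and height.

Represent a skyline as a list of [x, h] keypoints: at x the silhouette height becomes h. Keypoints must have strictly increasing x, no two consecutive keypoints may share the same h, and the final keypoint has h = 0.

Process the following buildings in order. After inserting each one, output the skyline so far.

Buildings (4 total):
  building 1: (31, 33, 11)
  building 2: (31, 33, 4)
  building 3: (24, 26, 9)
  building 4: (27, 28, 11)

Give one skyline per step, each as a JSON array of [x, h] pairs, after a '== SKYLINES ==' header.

== SKYLINES ==
[[31,11],[33,0]]
[[31,11],[33,0]]
[[24,9],[26,0],[31,11],[33,0]]
[[24,9],[26,0],[27,11],[28,0],[31,11],[33,0]]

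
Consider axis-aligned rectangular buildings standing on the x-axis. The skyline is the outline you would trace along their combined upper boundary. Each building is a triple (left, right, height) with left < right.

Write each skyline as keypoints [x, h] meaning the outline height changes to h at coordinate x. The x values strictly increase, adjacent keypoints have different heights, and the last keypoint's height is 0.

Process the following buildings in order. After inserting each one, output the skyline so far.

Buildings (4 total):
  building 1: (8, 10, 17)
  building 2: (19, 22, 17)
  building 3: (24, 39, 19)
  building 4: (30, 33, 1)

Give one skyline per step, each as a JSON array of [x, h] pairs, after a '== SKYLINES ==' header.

== SKYLINES ==
[[8,17],[10,0]]
[[8,17],[10,0],[19,17],[22,0]]
[[8,17],[10,0],[19,17],[22,0],[24,19],[39,0]]
[[8,17],[10,0],[19,17],[22,0],[24,19],[39,0]]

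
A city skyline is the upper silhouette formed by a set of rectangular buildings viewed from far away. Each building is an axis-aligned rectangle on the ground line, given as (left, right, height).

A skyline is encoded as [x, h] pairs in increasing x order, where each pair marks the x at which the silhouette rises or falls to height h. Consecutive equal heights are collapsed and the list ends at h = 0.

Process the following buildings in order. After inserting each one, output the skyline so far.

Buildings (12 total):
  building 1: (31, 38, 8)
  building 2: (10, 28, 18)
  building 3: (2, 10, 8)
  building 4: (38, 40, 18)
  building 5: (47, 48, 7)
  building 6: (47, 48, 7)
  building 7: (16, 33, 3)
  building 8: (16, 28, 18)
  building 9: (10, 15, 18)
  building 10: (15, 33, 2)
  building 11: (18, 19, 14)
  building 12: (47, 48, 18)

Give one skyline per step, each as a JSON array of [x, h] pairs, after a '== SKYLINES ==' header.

== SKYLINES ==
[[31,8],[38,0]]
[[10,18],[28,0],[31,8],[38,0]]
[[2,8],[10,18],[28,0],[31,8],[38,0]]
[[2,8],[10,18],[28,0],[31,8],[38,18],[40,0]]
[[2,8],[10,18],[28,0],[31,8],[38,18],[40,0],[47,7],[48,0]]
[[2,8],[10,18],[28,0],[31,8],[38,18],[40,0],[47,7],[48,0]]
[[2,8],[10,18],[28,3],[31,8],[38,18],[40,0],[47,7],[48,0]]
[[2,8],[10,18],[28,3],[31,8],[38,18],[40,0],[47,7],[48,0]]
[[2,8],[10,18],[28,3],[31,8],[38,18],[40,0],[47,7],[48,0]]
[[2,8],[10,18],[28,3],[31,8],[38,18],[40,0],[47,7],[48,0]]
[[2,8],[10,18],[28,3],[31,8],[38,18],[40,0],[47,7],[48,0]]
[[2,8],[10,18],[28,3],[31,8],[38,18],[40,0],[47,18],[48,0]]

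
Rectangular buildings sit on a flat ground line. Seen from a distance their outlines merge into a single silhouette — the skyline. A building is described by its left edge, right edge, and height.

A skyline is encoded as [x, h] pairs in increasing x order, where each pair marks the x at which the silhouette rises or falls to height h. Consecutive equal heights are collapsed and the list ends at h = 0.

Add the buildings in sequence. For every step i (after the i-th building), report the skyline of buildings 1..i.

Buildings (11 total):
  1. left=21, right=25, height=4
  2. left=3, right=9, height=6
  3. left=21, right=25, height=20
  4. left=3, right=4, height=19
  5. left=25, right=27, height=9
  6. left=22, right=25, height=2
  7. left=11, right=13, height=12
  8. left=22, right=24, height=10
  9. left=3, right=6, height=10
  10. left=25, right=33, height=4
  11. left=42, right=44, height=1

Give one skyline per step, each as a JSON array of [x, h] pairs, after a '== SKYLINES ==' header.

== SKYLINES ==
[[21,4],[25,0]]
[[3,6],[9,0],[21,4],[25,0]]
[[3,6],[9,0],[21,20],[25,0]]
[[3,19],[4,6],[9,0],[21,20],[25,0]]
[[3,19],[4,6],[9,0],[21,20],[25,9],[27,0]]
[[3,19],[4,6],[9,0],[21,20],[25,9],[27,0]]
[[3,19],[4,6],[9,0],[11,12],[13,0],[21,20],[25,9],[27,0]]
[[3,19],[4,6],[9,0],[11,12],[13,0],[21,20],[25,9],[27,0]]
[[3,19],[4,10],[6,6],[9,0],[11,12],[13,0],[21,20],[25,9],[27,0]]
[[3,19],[4,10],[6,6],[9,0],[11,12],[13,0],[21,20],[25,9],[27,4],[33,0]]
[[3,19],[4,10],[6,6],[9,0],[11,12],[13,0],[21,20],[25,9],[27,4],[33,0],[42,1],[44,0]]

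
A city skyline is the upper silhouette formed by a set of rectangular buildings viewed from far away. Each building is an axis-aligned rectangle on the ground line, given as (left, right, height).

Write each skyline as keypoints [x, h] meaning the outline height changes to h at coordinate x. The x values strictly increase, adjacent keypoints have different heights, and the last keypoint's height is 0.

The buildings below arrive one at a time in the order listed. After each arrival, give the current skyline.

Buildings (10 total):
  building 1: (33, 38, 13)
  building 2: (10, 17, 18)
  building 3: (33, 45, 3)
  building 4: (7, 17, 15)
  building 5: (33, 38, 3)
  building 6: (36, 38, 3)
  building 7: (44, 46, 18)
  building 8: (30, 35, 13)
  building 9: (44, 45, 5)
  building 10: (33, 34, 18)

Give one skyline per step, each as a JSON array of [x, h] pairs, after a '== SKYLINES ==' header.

== SKYLINES ==
[[33,13],[38,0]]
[[10,18],[17,0],[33,13],[38,0]]
[[10,18],[17,0],[33,13],[38,3],[45,0]]
[[7,15],[10,18],[17,0],[33,13],[38,3],[45,0]]
[[7,15],[10,18],[17,0],[33,13],[38,3],[45,0]]
[[7,15],[10,18],[17,0],[33,13],[38,3],[45,0]]
[[7,15],[10,18],[17,0],[33,13],[38,3],[44,18],[46,0]]
[[7,15],[10,18],[17,0],[30,13],[38,3],[44,18],[46,0]]
[[7,15],[10,18],[17,0],[30,13],[38,3],[44,18],[46,0]]
[[7,15],[10,18],[17,0],[30,13],[33,18],[34,13],[38,3],[44,18],[46,0]]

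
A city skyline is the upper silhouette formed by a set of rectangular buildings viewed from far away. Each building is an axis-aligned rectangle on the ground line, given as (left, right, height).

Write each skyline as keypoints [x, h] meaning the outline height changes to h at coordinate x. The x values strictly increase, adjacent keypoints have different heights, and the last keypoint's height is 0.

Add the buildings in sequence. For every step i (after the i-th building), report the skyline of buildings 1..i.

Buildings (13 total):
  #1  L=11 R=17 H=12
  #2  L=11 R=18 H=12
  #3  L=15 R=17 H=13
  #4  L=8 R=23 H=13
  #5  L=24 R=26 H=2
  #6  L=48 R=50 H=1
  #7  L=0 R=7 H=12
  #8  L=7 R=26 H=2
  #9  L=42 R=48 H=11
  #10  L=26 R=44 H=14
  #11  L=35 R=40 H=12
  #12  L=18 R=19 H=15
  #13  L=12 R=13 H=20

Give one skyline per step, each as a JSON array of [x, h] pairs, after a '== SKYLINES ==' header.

== SKYLINES ==
[[11,12],[17,0]]
[[11,12],[18,0]]
[[11,12],[15,13],[17,12],[18,0]]
[[8,13],[23,0]]
[[8,13],[23,0],[24,2],[26,0]]
[[8,13],[23,0],[24,2],[26,0],[48,1],[50,0]]
[[0,12],[7,0],[8,13],[23,0],[24,2],[26,0],[48,1],[50,0]]
[[0,12],[7,2],[8,13],[23,2],[26,0],[48,1],[50,0]]
[[0,12],[7,2],[8,13],[23,2],[26,0],[42,11],[48,1],[50,0]]
[[0,12],[7,2],[8,13],[23,2],[26,14],[44,11],[48,1],[50,0]]
[[0,12],[7,2],[8,13],[23,2],[26,14],[44,11],[48,1],[50,0]]
[[0,12],[7,2],[8,13],[18,15],[19,13],[23,2],[26,14],[44,11],[48,1],[50,0]]
[[0,12],[7,2],[8,13],[12,20],[13,13],[18,15],[19,13],[23,2],[26,14],[44,11],[48,1],[50,0]]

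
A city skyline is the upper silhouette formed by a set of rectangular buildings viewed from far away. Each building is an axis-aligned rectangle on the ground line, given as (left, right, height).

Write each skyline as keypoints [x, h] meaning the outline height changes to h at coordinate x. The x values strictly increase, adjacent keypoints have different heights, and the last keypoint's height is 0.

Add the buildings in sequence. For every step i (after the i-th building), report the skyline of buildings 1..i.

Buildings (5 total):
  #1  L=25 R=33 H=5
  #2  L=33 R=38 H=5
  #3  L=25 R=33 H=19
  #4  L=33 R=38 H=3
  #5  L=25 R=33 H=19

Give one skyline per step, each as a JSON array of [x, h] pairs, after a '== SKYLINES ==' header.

== SKYLINES ==
[[25,5],[33,0]]
[[25,5],[38,0]]
[[25,19],[33,5],[38,0]]
[[25,19],[33,5],[38,0]]
[[25,19],[33,5],[38,0]]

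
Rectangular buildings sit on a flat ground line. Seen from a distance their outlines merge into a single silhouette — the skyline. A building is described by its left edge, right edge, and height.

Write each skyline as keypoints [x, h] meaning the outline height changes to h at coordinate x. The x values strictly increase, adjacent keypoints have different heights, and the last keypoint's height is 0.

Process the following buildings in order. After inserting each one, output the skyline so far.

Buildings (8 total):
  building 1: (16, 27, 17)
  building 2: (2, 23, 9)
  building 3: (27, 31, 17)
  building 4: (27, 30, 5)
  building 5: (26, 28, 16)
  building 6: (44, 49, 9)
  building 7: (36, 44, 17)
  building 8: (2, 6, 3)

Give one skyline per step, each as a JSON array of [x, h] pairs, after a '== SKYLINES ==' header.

== SKYLINES ==
[[16,17],[27,0]]
[[2,9],[16,17],[27,0]]
[[2,9],[16,17],[31,0]]
[[2,9],[16,17],[31,0]]
[[2,9],[16,17],[31,0]]
[[2,9],[16,17],[31,0],[44,9],[49,0]]
[[2,9],[16,17],[31,0],[36,17],[44,9],[49,0]]
[[2,9],[16,17],[31,0],[36,17],[44,9],[49,0]]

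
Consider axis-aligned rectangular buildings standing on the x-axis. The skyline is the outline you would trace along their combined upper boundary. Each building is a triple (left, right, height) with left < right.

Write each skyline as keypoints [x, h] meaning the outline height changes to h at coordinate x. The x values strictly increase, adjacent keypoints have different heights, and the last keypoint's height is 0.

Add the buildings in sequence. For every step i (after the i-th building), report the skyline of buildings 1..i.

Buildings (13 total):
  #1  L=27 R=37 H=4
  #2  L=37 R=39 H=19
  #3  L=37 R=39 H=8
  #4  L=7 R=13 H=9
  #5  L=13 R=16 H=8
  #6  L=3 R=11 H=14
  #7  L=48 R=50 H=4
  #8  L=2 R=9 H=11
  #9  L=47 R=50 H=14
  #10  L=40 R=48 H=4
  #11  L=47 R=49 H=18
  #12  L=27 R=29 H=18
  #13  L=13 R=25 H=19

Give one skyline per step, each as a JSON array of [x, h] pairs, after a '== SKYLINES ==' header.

== SKYLINES ==
[[27,4],[37,0]]
[[27,4],[37,19],[39,0]]
[[27,4],[37,19],[39,0]]
[[7,9],[13,0],[27,4],[37,19],[39,0]]
[[7,9],[13,8],[16,0],[27,4],[37,19],[39,0]]
[[3,14],[11,9],[13,8],[16,0],[27,4],[37,19],[39,0]]
[[3,14],[11,9],[13,8],[16,0],[27,4],[37,19],[39,0],[48,4],[50,0]]
[[2,11],[3,14],[11,9],[13,8],[16,0],[27,4],[37,19],[39,0],[48,4],[50,0]]
[[2,11],[3,14],[11,9],[13,8],[16,0],[27,4],[37,19],[39,0],[47,14],[50,0]]
[[2,11],[3,14],[11,9],[13,8],[16,0],[27,4],[37,19],[39,0],[40,4],[47,14],[50,0]]
[[2,11],[3,14],[11,9],[13,8],[16,0],[27,4],[37,19],[39,0],[40,4],[47,18],[49,14],[50,0]]
[[2,11],[3,14],[11,9],[13,8],[16,0],[27,18],[29,4],[37,19],[39,0],[40,4],[47,18],[49,14],[50,0]]
[[2,11],[3,14],[11,9],[13,19],[25,0],[27,18],[29,4],[37,19],[39,0],[40,4],[47,18],[49,14],[50,0]]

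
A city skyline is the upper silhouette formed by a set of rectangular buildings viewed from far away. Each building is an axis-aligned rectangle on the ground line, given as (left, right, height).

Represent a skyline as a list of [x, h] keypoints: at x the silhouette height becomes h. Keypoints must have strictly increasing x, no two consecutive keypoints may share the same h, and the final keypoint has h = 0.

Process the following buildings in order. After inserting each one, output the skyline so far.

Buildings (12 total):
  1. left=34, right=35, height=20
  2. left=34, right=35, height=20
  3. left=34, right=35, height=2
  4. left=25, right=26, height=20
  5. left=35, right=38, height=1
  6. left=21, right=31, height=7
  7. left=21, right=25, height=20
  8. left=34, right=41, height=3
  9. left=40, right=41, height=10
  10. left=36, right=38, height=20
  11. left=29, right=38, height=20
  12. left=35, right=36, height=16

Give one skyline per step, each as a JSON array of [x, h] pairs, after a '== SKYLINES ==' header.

== SKYLINES ==
[[34,20],[35,0]]
[[34,20],[35,0]]
[[34,20],[35,0]]
[[25,20],[26,0],[34,20],[35,0]]
[[25,20],[26,0],[34,20],[35,1],[38,0]]
[[21,7],[25,20],[26,7],[31,0],[34,20],[35,1],[38,0]]
[[21,20],[26,7],[31,0],[34,20],[35,1],[38,0]]
[[21,20],[26,7],[31,0],[34,20],[35,3],[41,0]]
[[21,20],[26,7],[31,0],[34,20],[35,3],[40,10],[41,0]]
[[21,20],[26,7],[31,0],[34,20],[35,3],[36,20],[38,3],[40,10],[41,0]]
[[21,20],[26,7],[29,20],[38,3],[40,10],[41,0]]
[[21,20],[26,7],[29,20],[38,3],[40,10],[41,0]]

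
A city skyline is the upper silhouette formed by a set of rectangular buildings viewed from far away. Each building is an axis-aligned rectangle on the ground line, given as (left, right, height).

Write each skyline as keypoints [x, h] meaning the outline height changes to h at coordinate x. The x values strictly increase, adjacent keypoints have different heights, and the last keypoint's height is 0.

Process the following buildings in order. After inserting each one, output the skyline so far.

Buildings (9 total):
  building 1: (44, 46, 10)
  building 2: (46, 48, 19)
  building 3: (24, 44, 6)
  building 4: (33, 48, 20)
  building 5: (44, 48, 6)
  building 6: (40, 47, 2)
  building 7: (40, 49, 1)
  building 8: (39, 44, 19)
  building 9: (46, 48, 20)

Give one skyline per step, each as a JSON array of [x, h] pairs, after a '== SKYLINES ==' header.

== SKYLINES ==
[[44,10],[46,0]]
[[44,10],[46,19],[48,0]]
[[24,6],[44,10],[46,19],[48,0]]
[[24,6],[33,20],[48,0]]
[[24,6],[33,20],[48,0]]
[[24,6],[33,20],[48,0]]
[[24,6],[33,20],[48,1],[49,0]]
[[24,6],[33,20],[48,1],[49,0]]
[[24,6],[33,20],[48,1],[49,0]]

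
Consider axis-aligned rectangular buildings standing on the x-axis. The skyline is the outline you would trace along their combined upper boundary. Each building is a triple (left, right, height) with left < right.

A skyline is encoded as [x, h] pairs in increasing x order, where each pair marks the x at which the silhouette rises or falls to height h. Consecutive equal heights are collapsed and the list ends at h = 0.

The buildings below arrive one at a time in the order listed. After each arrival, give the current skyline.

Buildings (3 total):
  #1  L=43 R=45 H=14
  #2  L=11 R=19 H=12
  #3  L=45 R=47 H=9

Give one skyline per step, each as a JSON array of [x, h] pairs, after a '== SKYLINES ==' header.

== SKYLINES ==
[[43,14],[45,0]]
[[11,12],[19,0],[43,14],[45,0]]
[[11,12],[19,0],[43,14],[45,9],[47,0]]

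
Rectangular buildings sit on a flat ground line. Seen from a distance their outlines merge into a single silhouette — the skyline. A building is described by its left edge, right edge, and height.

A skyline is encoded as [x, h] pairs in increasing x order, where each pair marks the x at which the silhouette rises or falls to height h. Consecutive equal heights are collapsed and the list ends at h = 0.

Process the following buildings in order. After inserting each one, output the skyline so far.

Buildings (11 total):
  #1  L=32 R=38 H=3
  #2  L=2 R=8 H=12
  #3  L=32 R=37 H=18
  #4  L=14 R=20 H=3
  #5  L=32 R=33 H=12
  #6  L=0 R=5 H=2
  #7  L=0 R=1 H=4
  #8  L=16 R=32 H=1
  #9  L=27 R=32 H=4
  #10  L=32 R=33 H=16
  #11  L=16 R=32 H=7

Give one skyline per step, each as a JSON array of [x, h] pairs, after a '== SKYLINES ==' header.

== SKYLINES ==
[[32,3],[38,0]]
[[2,12],[8,0],[32,3],[38,0]]
[[2,12],[8,0],[32,18],[37,3],[38,0]]
[[2,12],[8,0],[14,3],[20,0],[32,18],[37,3],[38,0]]
[[2,12],[8,0],[14,3],[20,0],[32,18],[37,3],[38,0]]
[[0,2],[2,12],[8,0],[14,3],[20,0],[32,18],[37,3],[38,0]]
[[0,4],[1,2],[2,12],[8,0],[14,3],[20,0],[32,18],[37,3],[38,0]]
[[0,4],[1,2],[2,12],[8,0],[14,3],[20,1],[32,18],[37,3],[38,0]]
[[0,4],[1,2],[2,12],[8,0],[14,3],[20,1],[27,4],[32,18],[37,3],[38,0]]
[[0,4],[1,2],[2,12],[8,0],[14,3],[20,1],[27,4],[32,18],[37,3],[38,0]]
[[0,4],[1,2],[2,12],[8,0],[14,3],[16,7],[32,18],[37,3],[38,0]]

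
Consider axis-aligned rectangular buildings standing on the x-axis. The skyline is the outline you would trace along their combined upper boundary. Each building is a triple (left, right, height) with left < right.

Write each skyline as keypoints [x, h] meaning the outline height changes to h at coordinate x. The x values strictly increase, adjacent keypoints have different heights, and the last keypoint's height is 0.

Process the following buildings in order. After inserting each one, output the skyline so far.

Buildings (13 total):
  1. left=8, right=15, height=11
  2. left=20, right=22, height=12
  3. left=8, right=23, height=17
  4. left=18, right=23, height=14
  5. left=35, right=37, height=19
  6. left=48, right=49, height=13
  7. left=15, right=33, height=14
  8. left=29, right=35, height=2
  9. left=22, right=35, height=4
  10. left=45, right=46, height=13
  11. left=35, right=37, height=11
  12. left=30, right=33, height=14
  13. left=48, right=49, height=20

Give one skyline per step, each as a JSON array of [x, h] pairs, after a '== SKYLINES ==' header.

== SKYLINES ==
[[8,11],[15,0]]
[[8,11],[15,0],[20,12],[22,0]]
[[8,17],[23,0]]
[[8,17],[23,0]]
[[8,17],[23,0],[35,19],[37,0]]
[[8,17],[23,0],[35,19],[37,0],[48,13],[49,0]]
[[8,17],[23,14],[33,0],[35,19],[37,0],[48,13],[49,0]]
[[8,17],[23,14],[33,2],[35,19],[37,0],[48,13],[49,0]]
[[8,17],[23,14],[33,4],[35,19],[37,0],[48,13],[49,0]]
[[8,17],[23,14],[33,4],[35,19],[37,0],[45,13],[46,0],[48,13],[49,0]]
[[8,17],[23,14],[33,4],[35,19],[37,0],[45,13],[46,0],[48,13],[49,0]]
[[8,17],[23,14],[33,4],[35,19],[37,0],[45,13],[46,0],[48,13],[49,0]]
[[8,17],[23,14],[33,4],[35,19],[37,0],[45,13],[46,0],[48,20],[49,0]]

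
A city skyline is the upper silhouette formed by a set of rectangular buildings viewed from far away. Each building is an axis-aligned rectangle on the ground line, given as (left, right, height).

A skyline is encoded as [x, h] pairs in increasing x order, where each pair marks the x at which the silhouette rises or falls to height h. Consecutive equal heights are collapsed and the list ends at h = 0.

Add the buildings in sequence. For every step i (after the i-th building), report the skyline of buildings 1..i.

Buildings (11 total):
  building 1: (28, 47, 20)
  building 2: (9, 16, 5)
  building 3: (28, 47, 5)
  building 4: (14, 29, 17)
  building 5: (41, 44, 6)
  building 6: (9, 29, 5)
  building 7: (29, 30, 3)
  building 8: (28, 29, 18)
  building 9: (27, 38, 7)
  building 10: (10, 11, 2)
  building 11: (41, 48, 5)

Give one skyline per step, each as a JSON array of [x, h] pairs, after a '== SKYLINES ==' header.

== SKYLINES ==
[[28,20],[47,0]]
[[9,5],[16,0],[28,20],[47,0]]
[[9,5],[16,0],[28,20],[47,0]]
[[9,5],[14,17],[28,20],[47,0]]
[[9,5],[14,17],[28,20],[47,0]]
[[9,5],[14,17],[28,20],[47,0]]
[[9,5],[14,17],[28,20],[47,0]]
[[9,5],[14,17],[28,20],[47,0]]
[[9,5],[14,17],[28,20],[47,0]]
[[9,5],[14,17],[28,20],[47,0]]
[[9,5],[14,17],[28,20],[47,5],[48,0]]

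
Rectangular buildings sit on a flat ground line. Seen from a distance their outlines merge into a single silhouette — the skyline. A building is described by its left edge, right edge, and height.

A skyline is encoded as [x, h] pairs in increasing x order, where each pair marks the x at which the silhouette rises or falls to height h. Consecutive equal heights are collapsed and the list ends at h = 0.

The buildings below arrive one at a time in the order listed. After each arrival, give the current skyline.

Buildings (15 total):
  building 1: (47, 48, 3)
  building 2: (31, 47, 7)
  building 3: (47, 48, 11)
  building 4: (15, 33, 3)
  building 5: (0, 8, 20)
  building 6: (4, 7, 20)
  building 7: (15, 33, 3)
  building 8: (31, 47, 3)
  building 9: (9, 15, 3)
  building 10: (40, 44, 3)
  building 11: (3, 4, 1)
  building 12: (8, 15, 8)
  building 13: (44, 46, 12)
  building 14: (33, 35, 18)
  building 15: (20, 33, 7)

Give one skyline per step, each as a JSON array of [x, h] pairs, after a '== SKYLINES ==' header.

== SKYLINES ==
[[47,3],[48,0]]
[[31,7],[47,3],[48,0]]
[[31,7],[47,11],[48,0]]
[[15,3],[31,7],[47,11],[48,0]]
[[0,20],[8,0],[15,3],[31,7],[47,11],[48,0]]
[[0,20],[8,0],[15,3],[31,7],[47,11],[48,0]]
[[0,20],[8,0],[15,3],[31,7],[47,11],[48,0]]
[[0,20],[8,0],[15,3],[31,7],[47,11],[48,0]]
[[0,20],[8,0],[9,3],[31,7],[47,11],[48,0]]
[[0,20],[8,0],[9,3],[31,7],[47,11],[48,0]]
[[0,20],[8,0],[9,3],[31,7],[47,11],[48,0]]
[[0,20],[8,8],[15,3],[31,7],[47,11],[48,0]]
[[0,20],[8,8],[15,3],[31,7],[44,12],[46,7],[47,11],[48,0]]
[[0,20],[8,8],[15,3],[31,7],[33,18],[35,7],[44,12],[46,7],[47,11],[48,0]]
[[0,20],[8,8],[15,3],[20,7],[33,18],[35,7],[44,12],[46,7],[47,11],[48,0]]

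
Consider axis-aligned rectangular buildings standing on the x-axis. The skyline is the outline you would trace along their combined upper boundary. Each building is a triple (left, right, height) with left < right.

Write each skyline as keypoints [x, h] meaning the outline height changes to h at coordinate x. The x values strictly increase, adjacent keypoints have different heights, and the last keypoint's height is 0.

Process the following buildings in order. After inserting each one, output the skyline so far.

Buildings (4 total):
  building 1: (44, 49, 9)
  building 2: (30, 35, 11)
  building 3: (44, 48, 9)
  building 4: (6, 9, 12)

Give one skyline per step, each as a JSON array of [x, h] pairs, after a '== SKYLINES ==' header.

== SKYLINES ==
[[44,9],[49,0]]
[[30,11],[35,0],[44,9],[49,0]]
[[30,11],[35,0],[44,9],[49,0]]
[[6,12],[9,0],[30,11],[35,0],[44,9],[49,0]]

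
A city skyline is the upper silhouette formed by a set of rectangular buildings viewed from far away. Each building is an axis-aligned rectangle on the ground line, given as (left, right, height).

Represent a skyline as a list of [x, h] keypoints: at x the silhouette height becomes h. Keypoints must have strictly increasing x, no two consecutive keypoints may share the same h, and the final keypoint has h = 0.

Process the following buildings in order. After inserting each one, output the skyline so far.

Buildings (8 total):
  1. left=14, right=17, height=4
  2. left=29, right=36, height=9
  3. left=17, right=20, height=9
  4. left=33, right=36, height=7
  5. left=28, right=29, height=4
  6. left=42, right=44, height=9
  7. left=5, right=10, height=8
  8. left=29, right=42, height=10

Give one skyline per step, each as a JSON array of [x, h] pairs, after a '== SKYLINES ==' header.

== SKYLINES ==
[[14,4],[17,0]]
[[14,4],[17,0],[29,9],[36,0]]
[[14,4],[17,9],[20,0],[29,9],[36,0]]
[[14,4],[17,9],[20,0],[29,9],[36,0]]
[[14,4],[17,9],[20,0],[28,4],[29,9],[36,0]]
[[14,4],[17,9],[20,0],[28,4],[29,9],[36,0],[42,9],[44,0]]
[[5,8],[10,0],[14,4],[17,9],[20,0],[28,4],[29,9],[36,0],[42,9],[44,0]]
[[5,8],[10,0],[14,4],[17,9],[20,0],[28,4],[29,10],[42,9],[44,0]]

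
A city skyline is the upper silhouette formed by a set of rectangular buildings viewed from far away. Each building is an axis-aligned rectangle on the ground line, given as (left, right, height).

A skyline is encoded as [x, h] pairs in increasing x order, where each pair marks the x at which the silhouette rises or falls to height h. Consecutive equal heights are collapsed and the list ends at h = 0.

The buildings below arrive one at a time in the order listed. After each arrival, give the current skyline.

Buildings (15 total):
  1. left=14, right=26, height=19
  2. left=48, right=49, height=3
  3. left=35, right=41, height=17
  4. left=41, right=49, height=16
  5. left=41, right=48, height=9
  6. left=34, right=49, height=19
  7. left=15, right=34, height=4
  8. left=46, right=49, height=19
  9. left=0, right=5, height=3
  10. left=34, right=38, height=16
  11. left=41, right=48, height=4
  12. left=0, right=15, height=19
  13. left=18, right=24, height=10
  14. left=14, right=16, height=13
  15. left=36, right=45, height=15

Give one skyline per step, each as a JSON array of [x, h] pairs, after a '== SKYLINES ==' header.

== SKYLINES ==
[[14,19],[26,0]]
[[14,19],[26,0],[48,3],[49,0]]
[[14,19],[26,0],[35,17],[41,0],[48,3],[49,0]]
[[14,19],[26,0],[35,17],[41,16],[49,0]]
[[14,19],[26,0],[35,17],[41,16],[49,0]]
[[14,19],[26,0],[34,19],[49,0]]
[[14,19],[26,4],[34,19],[49,0]]
[[14,19],[26,4],[34,19],[49,0]]
[[0,3],[5,0],[14,19],[26,4],[34,19],[49,0]]
[[0,3],[5,0],[14,19],[26,4],[34,19],[49,0]]
[[0,3],[5,0],[14,19],[26,4],[34,19],[49,0]]
[[0,19],[26,4],[34,19],[49,0]]
[[0,19],[26,4],[34,19],[49,0]]
[[0,19],[26,4],[34,19],[49,0]]
[[0,19],[26,4],[34,19],[49,0]]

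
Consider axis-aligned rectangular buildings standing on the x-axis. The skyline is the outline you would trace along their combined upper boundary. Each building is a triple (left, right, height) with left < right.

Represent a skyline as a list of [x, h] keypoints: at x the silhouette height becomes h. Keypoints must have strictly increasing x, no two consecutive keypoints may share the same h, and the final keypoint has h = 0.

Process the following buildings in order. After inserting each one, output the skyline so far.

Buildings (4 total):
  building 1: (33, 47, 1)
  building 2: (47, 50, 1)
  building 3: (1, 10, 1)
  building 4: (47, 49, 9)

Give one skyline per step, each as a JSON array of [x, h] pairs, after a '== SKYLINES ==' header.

== SKYLINES ==
[[33,1],[47,0]]
[[33,1],[50,0]]
[[1,1],[10,0],[33,1],[50,0]]
[[1,1],[10,0],[33,1],[47,9],[49,1],[50,0]]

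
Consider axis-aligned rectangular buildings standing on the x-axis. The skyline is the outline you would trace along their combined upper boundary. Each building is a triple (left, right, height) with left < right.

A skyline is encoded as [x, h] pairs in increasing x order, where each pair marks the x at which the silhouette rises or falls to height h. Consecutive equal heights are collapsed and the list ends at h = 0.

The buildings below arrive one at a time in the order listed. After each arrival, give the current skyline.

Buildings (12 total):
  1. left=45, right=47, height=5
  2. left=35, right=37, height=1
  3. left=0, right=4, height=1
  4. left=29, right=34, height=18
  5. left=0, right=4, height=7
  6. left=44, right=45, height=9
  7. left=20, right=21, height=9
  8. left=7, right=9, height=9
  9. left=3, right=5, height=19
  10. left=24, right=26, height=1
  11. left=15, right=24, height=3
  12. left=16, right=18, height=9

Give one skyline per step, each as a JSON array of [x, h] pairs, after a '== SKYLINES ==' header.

== SKYLINES ==
[[45,5],[47,0]]
[[35,1],[37,0],[45,5],[47,0]]
[[0,1],[4,0],[35,1],[37,0],[45,5],[47,0]]
[[0,1],[4,0],[29,18],[34,0],[35,1],[37,0],[45,5],[47,0]]
[[0,7],[4,0],[29,18],[34,0],[35,1],[37,0],[45,5],[47,0]]
[[0,7],[4,0],[29,18],[34,0],[35,1],[37,0],[44,9],[45,5],[47,0]]
[[0,7],[4,0],[20,9],[21,0],[29,18],[34,0],[35,1],[37,0],[44,9],[45,5],[47,0]]
[[0,7],[4,0],[7,9],[9,0],[20,9],[21,0],[29,18],[34,0],[35,1],[37,0],[44,9],[45,5],[47,0]]
[[0,7],[3,19],[5,0],[7,9],[9,0],[20,9],[21,0],[29,18],[34,0],[35,1],[37,0],[44,9],[45,5],[47,0]]
[[0,7],[3,19],[5,0],[7,9],[9,0],[20,9],[21,0],[24,1],[26,0],[29,18],[34,0],[35,1],[37,0],[44,9],[45,5],[47,0]]
[[0,7],[3,19],[5,0],[7,9],[9,0],[15,3],[20,9],[21,3],[24,1],[26,0],[29,18],[34,0],[35,1],[37,0],[44,9],[45,5],[47,0]]
[[0,7],[3,19],[5,0],[7,9],[9,0],[15,3],[16,9],[18,3],[20,9],[21,3],[24,1],[26,0],[29,18],[34,0],[35,1],[37,0],[44,9],[45,5],[47,0]]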